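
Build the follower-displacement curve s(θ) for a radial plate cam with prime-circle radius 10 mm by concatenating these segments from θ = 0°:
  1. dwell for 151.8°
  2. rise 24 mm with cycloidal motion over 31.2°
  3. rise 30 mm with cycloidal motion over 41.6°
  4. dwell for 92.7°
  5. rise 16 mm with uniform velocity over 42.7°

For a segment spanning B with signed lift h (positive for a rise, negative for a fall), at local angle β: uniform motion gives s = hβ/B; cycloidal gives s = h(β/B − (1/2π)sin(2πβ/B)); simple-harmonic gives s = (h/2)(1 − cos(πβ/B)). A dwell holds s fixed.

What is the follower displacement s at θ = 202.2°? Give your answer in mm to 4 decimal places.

seg 1 [0°–151.8°] dwell: s stays 0.0000
seg 2 [151.8°–183°] cycloidal, h=24: full span → s += 24 → s = 24.0000
seg 3 [183°–224.6°] cycloidal, h=30: θ=202.2° here. β=19.2, B=41.6. 30·(0.4615 − sin(2π·0.4615)/(2π)) = 12.7035 → s = 36.7035

36.7035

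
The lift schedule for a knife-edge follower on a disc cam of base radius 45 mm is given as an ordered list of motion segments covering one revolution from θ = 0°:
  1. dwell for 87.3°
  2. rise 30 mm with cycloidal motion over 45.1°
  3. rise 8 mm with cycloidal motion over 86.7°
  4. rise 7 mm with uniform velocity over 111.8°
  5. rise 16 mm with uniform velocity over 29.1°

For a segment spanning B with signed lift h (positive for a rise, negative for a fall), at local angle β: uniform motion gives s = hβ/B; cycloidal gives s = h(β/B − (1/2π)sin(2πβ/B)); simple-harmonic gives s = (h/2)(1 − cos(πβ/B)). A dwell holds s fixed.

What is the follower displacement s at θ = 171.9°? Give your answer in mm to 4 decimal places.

seg 1 [0°–87.3°] dwell: s stays 0.0000
seg 2 [87.3°–132.4°] cycloidal, h=30: full span → s += 30 → s = 30.0000
seg 3 [132.4°–219.1°] cycloidal, h=8: θ=171.9° here. β=39.5, B=86.7. 8·(0.4556 − sin(2π·0.4556)/(2π)) = 3.2941 → s = 33.2941

33.2941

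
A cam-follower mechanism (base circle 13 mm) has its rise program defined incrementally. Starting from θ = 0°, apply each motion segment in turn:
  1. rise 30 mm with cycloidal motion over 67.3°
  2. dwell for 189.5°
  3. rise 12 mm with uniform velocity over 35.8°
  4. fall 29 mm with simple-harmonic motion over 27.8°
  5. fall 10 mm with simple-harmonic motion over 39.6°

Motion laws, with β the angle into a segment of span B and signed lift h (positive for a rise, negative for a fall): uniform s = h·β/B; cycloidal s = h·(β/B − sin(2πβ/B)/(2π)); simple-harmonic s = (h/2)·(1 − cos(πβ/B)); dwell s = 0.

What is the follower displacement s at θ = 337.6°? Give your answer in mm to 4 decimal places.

seg 1 [0°–67.3°] cycloidal, h=30: full span → s += 30 → s = 30.0000
seg 2 [67.3°–256.8°] dwell: s stays 30.0000
seg 3 [256.8°–292.6°] uniform, h=12: full span → s += 12 → s = 42.0000
seg 4 [292.6°–320.4°] simple-harmonic, h=-29: full span → s += -29 → s = 13.0000
seg 5 [320.4°–360°] simple-harmonic, h=-10: θ=337.6° here. β=17.2, B=39.6. -10/2·(1 − cos(π·0.4343)) = -3.9760 → s = 9.0240

9.0240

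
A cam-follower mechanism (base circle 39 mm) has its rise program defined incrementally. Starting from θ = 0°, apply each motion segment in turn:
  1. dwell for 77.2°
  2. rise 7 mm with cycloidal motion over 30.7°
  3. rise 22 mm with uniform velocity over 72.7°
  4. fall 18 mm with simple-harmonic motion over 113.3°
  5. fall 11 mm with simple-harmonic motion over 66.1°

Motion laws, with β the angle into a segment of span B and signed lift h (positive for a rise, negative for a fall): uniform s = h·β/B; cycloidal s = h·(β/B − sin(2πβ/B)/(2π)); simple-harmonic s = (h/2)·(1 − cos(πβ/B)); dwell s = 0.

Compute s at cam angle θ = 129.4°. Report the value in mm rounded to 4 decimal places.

seg 1 [0°–77.2°] dwell: s stays 0.0000
seg 2 [77.2°–107.9°] cycloidal, h=7: full span → s += 7 → s = 7.0000
seg 3 [107.9°–180.6°] uniform, h=22: θ=129.4° here. β=21.5, B=72.7. 22·21.5/72.7 = 6.5062 → s = 13.5062

13.5062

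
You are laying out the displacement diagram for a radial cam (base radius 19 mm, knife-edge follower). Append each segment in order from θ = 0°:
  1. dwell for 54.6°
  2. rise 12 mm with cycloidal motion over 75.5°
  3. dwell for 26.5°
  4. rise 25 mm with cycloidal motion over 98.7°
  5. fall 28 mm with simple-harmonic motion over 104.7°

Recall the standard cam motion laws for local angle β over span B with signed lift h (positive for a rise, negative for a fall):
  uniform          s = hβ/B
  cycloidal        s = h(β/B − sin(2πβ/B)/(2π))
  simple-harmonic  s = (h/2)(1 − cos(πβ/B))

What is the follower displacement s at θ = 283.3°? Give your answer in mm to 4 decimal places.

seg 1 [0°–54.6°] dwell: s stays 0.0000
seg 2 [54.6°–130.1°] cycloidal, h=12: full span → s += 12 → s = 12.0000
seg 3 [130.1°–156.6°] dwell: s stays 12.0000
seg 4 [156.6°–255.3°] cycloidal, h=25: full span → s += 25 → s = 37.0000
seg 5 [255.3°–360°] simple-harmonic, h=-28: θ=283.3° here. β=28, B=104.7. -28/2·(1 − cos(π·0.2674)) = -4.6572 → s = 32.3428

32.3428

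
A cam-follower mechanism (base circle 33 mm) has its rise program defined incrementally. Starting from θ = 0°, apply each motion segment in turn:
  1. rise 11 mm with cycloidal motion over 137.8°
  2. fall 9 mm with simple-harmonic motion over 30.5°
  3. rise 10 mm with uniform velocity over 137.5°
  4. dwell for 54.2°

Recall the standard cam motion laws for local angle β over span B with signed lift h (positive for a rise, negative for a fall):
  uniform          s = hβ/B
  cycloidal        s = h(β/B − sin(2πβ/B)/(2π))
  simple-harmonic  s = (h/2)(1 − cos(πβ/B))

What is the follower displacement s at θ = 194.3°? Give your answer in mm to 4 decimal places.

seg 1 [0°–137.8°] cycloidal, h=11: full span → s += 11 → s = 11.0000
seg 2 [137.8°–168.3°] simple-harmonic, h=-9: full span → s += -9 → s = 2.0000
seg 3 [168.3°–305.8°] uniform, h=10: θ=194.3° here. β=26, B=137.5. 10·26/137.5 = 1.8909 → s = 3.8909

3.8909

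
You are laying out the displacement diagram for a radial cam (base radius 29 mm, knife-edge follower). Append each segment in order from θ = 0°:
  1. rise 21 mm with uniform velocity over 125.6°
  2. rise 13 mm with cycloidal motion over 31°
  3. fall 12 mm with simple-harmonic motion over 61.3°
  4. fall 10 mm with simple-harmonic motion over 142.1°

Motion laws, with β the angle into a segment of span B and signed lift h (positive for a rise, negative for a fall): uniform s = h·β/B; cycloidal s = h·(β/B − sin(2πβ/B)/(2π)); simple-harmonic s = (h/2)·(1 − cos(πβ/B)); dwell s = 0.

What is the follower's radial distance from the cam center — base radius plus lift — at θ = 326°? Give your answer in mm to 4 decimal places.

seg 1 [0°–125.6°] uniform, h=21: full span → s += 21 → s = 21.0000
seg 2 [125.6°–156.6°] cycloidal, h=13: full span → s += 13 → s = 34.0000
seg 3 [156.6°–217.9°] simple-harmonic, h=-12: full span → s += -12 → s = 22.0000
seg 4 [217.9°–360°] simple-harmonic, h=-10: θ=326° here. β=108.1, B=142.1. -10/2·(1 − cos(π·0.7607)) = -8.6527 → s = 13.3473
radial distance = base radius + s = 29 + 13.3473 = 42.3473

42.3473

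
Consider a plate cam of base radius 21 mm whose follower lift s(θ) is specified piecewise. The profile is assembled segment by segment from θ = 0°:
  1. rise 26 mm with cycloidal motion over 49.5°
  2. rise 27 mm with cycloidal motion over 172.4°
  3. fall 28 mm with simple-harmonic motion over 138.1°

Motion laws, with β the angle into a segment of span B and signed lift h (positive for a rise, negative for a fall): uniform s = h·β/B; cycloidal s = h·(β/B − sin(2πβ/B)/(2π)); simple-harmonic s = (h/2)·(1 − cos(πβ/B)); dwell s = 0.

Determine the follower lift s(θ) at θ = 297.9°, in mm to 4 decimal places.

seg 1 [0°–49.5°] cycloidal, h=26: full span → s += 26 → s = 26.0000
seg 2 [49.5°–221.9°] cycloidal, h=27: full span → s += 27 → s = 53.0000
seg 3 [221.9°–360°] simple-harmonic, h=-28: θ=297.9° here. β=76, B=138.1. -28/2·(1 − cos(π·0.5503)) = -16.2042 → s = 36.7958

36.7958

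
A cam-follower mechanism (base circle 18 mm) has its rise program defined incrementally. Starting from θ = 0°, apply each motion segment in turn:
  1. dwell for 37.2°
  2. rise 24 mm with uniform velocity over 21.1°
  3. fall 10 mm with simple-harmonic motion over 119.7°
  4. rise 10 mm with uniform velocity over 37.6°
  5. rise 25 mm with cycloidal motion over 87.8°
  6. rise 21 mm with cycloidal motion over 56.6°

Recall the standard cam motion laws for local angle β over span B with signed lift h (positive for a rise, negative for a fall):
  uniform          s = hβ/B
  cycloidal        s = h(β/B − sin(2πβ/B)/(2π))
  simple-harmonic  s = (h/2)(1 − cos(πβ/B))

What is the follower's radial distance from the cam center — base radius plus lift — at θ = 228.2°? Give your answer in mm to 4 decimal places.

seg 1 [0°–37.2°] dwell: s stays 0.0000
seg 2 [37.2°–58.3°] uniform, h=24: full span → s += 24 → s = 24.0000
seg 3 [58.3°–178°] simple-harmonic, h=-10: full span → s += -10 → s = 14.0000
seg 4 [178°–215.6°] uniform, h=10: full span → s += 10 → s = 24.0000
seg 5 [215.6°–303.4°] cycloidal, h=25: θ=228.2° here. β=12.6, B=87.8. 25·(0.1435 − sin(2π·0.1435)/(2π)) = 0.4668 → s = 24.4668
radial distance = base radius + s = 18 + 24.4668 = 42.4668

42.4668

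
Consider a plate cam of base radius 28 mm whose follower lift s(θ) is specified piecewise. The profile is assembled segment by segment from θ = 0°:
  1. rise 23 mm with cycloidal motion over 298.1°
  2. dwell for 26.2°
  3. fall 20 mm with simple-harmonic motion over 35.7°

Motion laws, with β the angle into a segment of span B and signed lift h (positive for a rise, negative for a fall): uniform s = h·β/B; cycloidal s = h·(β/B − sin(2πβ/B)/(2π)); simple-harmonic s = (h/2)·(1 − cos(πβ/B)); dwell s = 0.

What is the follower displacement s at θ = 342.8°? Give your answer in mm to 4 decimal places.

seg 1 [0°–298.1°] cycloidal, h=23: full span → s += 23 → s = 23.0000
seg 2 [298.1°–324.3°] dwell: s stays 23.0000
seg 3 [324.3°–360°] simple-harmonic, h=-20: θ=342.8° here. β=18.5, B=35.7. -20/2·(1 − cos(π·0.5182)) = -10.5717 → s = 12.4283

12.4283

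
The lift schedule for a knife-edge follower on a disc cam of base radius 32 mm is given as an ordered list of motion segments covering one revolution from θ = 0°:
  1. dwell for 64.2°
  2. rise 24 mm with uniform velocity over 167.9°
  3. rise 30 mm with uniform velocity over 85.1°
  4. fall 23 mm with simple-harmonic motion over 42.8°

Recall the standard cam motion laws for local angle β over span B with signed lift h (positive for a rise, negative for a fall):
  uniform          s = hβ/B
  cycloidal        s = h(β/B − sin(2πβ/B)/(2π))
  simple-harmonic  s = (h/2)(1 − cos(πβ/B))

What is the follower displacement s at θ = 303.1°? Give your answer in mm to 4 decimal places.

seg 1 [0°–64.2°] dwell: s stays 0.0000
seg 2 [64.2°–232.1°] uniform, h=24: full span → s += 24 → s = 24.0000
seg 3 [232.1°–317.2°] uniform, h=30: θ=303.1° here. β=71, B=85.1. 30·71/85.1 = 25.0294 → s = 49.0294

49.0294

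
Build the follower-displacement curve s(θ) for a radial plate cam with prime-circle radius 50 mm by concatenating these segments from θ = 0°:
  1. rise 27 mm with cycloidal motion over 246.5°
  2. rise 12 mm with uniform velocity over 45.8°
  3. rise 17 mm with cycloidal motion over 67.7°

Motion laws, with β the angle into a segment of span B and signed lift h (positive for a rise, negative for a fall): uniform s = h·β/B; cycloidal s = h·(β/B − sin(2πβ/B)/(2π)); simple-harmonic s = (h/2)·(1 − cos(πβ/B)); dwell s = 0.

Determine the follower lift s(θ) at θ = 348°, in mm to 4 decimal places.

seg 1 [0°–246.5°] cycloidal, h=27: full span → s += 27 → s = 27.0000
seg 2 [246.5°–292.3°] uniform, h=12: full span → s += 12 → s = 39.0000
seg 3 [292.3°–360°] cycloidal, h=17: θ=348° here. β=55.7, B=67.7. 17·(0.8227 − sin(2π·0.8227)/(2π)) = 16.4146 → s = 55.4146

55.4146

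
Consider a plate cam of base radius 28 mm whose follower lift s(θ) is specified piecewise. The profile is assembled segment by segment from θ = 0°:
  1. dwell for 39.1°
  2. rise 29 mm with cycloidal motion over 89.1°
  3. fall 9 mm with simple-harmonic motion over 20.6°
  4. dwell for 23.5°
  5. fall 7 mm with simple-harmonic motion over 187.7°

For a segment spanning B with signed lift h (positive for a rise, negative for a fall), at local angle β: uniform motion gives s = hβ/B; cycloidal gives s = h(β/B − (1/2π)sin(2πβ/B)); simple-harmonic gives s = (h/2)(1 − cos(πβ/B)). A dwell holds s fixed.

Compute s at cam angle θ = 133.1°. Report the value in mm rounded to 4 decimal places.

seg 1 [0°–39.1°] dwell: s stays 0.0000
seg 2 [39.1°–128.2°] cycloidal, h=29: full span → s += 29 → s = 29.0000
seg 3 [128.2°–148.8°] simple-harmonic, h=-9: θ=133.1° here. β=4.9, B=20.6. -9/2·(1 − cos(π·0.2379)) = -1.1990 → s = 27.8010

27.8010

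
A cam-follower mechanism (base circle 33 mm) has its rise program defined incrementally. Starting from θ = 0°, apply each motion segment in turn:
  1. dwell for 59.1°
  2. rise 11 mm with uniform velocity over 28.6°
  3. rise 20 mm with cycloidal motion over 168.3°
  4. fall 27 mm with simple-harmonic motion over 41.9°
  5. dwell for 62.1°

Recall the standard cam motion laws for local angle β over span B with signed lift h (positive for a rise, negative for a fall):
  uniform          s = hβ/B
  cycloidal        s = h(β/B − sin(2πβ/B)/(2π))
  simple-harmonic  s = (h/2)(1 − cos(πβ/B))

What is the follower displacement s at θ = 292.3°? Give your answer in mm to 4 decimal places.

seg 1 [0°–59.1°] dwell: s stays 0.0000
seg 2 [59.1°–87.7°] uniform, h=11: full span → s += 11 → s = 11.0000
seg 3 [87.7°–256°] cycloidal, h=20: full span → s += 20 → s = 31.0000
seg 4 [256°–297.9°] simple-harmonic, h=-27: θ=292.3° here. β=36.3, B=41.9. -27/2·(1 − cos(π·0.8663)) = -25.8274 → s = 5.1726

5.1726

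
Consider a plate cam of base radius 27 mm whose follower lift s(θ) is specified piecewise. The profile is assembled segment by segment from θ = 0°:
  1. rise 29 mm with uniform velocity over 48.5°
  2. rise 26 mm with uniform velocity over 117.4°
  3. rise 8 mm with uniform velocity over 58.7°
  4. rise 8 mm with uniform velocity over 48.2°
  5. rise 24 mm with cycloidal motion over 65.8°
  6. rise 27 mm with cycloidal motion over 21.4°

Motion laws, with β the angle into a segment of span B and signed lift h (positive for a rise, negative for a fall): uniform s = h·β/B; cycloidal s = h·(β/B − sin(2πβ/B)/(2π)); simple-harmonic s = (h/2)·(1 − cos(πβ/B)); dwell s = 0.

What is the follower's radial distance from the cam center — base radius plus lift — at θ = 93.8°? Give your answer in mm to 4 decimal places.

seg 1 [0°–48.5°] uniform, h=29: full span → s += 29 → s = 29.0000
seg 2 [48.5°–165.9°] uniform, h=26: θ=93.8° here. β=45.3, B=117.4. 26·45.3/117.4 = 10.0324 → s = 39.0324
radial distance = base radius + s = 27 + 39.0324 = 66.0324

66.0324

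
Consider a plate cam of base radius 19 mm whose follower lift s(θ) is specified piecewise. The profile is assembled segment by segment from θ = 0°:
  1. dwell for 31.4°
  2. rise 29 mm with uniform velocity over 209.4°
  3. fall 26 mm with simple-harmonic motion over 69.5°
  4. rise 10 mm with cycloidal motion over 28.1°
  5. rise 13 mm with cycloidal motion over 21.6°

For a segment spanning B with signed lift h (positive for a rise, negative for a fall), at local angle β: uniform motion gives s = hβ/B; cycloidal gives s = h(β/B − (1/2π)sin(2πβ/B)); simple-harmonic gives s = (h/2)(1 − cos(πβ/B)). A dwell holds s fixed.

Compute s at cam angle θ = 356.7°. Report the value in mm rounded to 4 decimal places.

seg 1 [0°–31.4°] dwell: s stays 0.0000
seg 2 [31.4°–240.8°] uniform, h=29: full span → s += 29 → s = 29.0000
seg 3 [240.8°–310.3°] simple-harmonic, h=-26: full span → s += -26 → s = 3.0000
seg 4 [310.3°–338.4°] cycloidal, h=10: full span → s += 10 → s = 13.0000
seg 5 [338.4°–360°] cycloidal, h=13: θ=356.7° here. β=18.3, B=21.6. 13·(0.8472 − sin(2π·0.8472)/(2π)) = 12.7087 → s = 25.7087

25.7087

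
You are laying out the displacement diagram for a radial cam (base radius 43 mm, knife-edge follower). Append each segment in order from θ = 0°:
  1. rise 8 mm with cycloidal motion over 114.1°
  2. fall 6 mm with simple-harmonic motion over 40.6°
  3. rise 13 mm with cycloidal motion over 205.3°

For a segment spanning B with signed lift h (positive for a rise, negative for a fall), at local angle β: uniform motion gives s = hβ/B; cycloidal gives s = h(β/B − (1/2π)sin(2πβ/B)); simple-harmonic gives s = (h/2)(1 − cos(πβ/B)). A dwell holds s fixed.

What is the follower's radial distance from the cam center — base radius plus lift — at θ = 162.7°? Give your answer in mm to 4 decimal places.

seg 1 [0°–114.1°] cycloidal, h=8: full span → s += 8 → s = 8.0000
seg 2 [114.1°–154.7°] simple-harmonic, h=-6: full span → s += -6 → s = 2.0000
seg 3 [154.7°–360°] cycloidal, h=13: θ=162.7° here. β=8, B=205.3. 13·(0.0390 − sin(2π·0.0390)/(2π)) = 0.0050 → s = 2.0050
radial distance = base radius + s = 43 + 2.0050 = 45.0050

45.0050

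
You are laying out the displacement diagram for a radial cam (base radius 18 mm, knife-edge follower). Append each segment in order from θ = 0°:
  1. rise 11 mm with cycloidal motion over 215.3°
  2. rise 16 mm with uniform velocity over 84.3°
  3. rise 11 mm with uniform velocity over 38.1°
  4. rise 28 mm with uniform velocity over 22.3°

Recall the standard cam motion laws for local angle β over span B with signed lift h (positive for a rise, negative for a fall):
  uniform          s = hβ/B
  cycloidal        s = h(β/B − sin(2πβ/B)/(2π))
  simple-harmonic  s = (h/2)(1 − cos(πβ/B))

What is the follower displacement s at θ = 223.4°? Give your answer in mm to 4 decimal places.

seg 1 [0°–215.3°] cycloidal, h=11: full span → s += 11 → s = 11.0000
seg 2 [215.3°–299.6°] uniform, h=16: θ=223.4° here. β=8.1, B=84.3. 16·8.1/84.3 = 1.5374 → s = 12.5374

12.5374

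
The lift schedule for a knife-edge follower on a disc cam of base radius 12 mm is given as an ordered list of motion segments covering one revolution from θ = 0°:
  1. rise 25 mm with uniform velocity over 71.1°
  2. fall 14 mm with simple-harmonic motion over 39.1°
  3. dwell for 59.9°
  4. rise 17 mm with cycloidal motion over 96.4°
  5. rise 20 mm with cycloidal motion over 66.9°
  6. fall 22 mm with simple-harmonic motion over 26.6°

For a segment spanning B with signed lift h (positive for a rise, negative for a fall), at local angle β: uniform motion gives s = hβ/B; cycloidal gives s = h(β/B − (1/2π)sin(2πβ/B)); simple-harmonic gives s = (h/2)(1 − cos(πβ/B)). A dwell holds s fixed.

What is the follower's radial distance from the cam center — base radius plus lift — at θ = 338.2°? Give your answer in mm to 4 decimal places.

seg 1 [0°–71.1°] uniform, h=25: full span → s += 25 → s = 25.0000
seg 2 [71.1°–110.2°] simple-harmonic, h=-14: full span → s += -14 → s = 11.0000
seg 3 [110.2°–170.1°] dwell: s stays 11.0000
seg 4 [170.1°–266.5°] cycloidal, h=17: full span → s += 17 → s = 28.0000
seg 5 [266.5°–333.4°] cycloidal, h=20: full span → s += 20 → s = 48.0000
seg 6 [333.4°–360°] simple-harmonic, h=-22: θ=338.2° here. β=4.8, B=26.6. -22/2·(1 − cos(π·0.1805)) = -1.7208 → s = 46.2792
radial distance = base radius + s = 12 + 46.2792 = 58.2792

58.2792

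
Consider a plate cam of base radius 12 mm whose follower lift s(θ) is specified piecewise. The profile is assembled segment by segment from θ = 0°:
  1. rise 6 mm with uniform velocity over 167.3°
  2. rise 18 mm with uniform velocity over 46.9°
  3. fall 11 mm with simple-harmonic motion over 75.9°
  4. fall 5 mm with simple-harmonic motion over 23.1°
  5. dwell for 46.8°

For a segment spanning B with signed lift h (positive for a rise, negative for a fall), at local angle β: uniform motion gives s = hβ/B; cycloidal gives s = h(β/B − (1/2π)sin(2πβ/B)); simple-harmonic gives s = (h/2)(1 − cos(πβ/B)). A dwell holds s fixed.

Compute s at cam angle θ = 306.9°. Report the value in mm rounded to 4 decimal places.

seg 1 [0°–167.3°] uniform, h=6: full span → s += 6 → s = 6.0000
seg 2 [167.3°–214.2°] uniform, h=18: full span → s += 18 → s = 24.0000
seg 3 [214.2°–290.1°] simple-harmonic, h=-11: full span → s += -11 → s = 13.0000
seg 4 [290.1°–313.2°] simple-harmonic, h=-5: θ=306.9° here. β=16.8, B=23.1. -5/2·(1 − cos(π·0.7273)) = -4.1372 → s = 8.8628

8.8628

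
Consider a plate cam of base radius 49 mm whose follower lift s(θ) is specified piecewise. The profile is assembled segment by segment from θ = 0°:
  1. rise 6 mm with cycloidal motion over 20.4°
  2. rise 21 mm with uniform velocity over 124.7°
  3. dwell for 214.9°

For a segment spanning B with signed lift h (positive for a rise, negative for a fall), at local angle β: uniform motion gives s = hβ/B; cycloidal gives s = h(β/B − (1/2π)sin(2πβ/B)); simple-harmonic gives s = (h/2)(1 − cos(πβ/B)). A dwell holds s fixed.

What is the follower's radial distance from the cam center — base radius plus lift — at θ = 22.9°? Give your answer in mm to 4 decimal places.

seg 1 [0°–20.4°] cycloidal, h=6: full span → s += 6 → s = 6.0000
seg 2 [20.4°–145.1°] uniform, h=21: θ=22.9° here. β=2.5, B=124.7. 21·2.5/124.7 = 0.4210 → s = 6.4210
radial distance = base radius + s = 49 + 6.4210 = 55.4210

55.4210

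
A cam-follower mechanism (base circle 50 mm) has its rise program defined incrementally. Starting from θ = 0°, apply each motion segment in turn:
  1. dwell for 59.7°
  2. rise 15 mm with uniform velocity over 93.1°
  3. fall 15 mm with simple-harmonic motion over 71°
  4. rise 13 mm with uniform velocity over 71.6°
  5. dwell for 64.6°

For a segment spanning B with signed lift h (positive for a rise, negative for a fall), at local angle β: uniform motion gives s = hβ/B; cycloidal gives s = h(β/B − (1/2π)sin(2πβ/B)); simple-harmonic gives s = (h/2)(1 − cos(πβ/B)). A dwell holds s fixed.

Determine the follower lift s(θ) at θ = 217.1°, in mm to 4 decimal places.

seg 1 [0°–59.7°] dwell: s stays 0.0000
seg 2 [59.7°–152.8°] uniform, h=15: full span → s += 15 → s = 15.0000
seg 3 [152.8°–223.8°] simple-harmonic, h=-15: θ=217.1° here. β=64.3, B=71. -15/2·(1 − cos(π·0.9056)) = -14.6728 → s = 0.3272

0.3272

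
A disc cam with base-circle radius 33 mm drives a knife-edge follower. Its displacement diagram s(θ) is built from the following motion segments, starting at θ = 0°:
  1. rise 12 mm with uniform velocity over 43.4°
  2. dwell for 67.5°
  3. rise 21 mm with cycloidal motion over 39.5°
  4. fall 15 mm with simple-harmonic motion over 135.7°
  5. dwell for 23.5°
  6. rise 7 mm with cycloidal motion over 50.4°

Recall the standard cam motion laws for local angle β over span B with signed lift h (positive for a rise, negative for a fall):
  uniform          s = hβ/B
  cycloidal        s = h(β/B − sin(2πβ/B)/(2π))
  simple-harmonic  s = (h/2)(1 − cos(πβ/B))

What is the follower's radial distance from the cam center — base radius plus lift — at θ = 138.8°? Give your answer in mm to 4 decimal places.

seg 1 [0°–43.4°] uniform, h=12: full span → s += 12 → s = 12.0000
seg 2 [43.4°–110.9°] dwell: s stays 12.0000
seg 3 [110.9°–150.4°] cycloidal, h=21: θ=138.8° here. β=27.9, B=39.5. 21·(0.7063 − sin(2π·0.7063)/(2π)) = 18.0501 → s = 30.0501
radial distance = base radius + s = 33 + 30.0501 = 63.0501

63.0501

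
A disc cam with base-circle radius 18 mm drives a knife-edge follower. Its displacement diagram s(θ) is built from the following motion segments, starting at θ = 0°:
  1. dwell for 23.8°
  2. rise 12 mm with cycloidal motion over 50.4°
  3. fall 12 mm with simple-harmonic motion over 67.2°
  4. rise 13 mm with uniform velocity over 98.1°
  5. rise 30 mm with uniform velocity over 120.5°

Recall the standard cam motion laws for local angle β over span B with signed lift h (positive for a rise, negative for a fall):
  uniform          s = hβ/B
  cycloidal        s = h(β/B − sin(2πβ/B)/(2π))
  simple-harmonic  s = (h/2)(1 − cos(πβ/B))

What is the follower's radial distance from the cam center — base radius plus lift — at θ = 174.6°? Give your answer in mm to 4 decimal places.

seg 1 [0°–23.8°] dwell: s stays 0.0000
seg 2 [23.8°–74.2°] cycloidal, h=12: full span → s += 12 → s = 12.0000
seg 3 [74.2°–141.4°] simple-harmonic, h=-12: full span → s += -12 → s = 0.0000
seg 4 [141.4°–239.5°] uniform, h=13: θ=174.6° here. β=33.2, B=98.1. 13·33.2/98.1 = 4.3996 → s = 4.3996
radial distance = base radius + s = 18 + 4.3996 = 22.3996

22.3996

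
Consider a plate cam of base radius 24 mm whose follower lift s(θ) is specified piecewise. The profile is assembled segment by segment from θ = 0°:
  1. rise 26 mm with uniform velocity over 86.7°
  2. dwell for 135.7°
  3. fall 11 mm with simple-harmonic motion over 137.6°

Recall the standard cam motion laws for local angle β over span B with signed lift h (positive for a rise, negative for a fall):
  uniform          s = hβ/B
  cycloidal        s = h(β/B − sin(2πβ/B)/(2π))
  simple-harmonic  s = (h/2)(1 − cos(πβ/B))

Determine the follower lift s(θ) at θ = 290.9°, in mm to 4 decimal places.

seg 1 [0°–86.7°] uniform, h=26: full span → s += 26 → s = 26.0000
seg 2 [86.7°–222.4°] dwell: s stays 26.0000
seg 3 [222.4°–360°] simple-harmonic, h=-11: θ=290.9° here. β=68.5, B=137.6. -11/2·(1 − cos(π·0.4978)) = -5.4623 → s = 20.5377

20.5377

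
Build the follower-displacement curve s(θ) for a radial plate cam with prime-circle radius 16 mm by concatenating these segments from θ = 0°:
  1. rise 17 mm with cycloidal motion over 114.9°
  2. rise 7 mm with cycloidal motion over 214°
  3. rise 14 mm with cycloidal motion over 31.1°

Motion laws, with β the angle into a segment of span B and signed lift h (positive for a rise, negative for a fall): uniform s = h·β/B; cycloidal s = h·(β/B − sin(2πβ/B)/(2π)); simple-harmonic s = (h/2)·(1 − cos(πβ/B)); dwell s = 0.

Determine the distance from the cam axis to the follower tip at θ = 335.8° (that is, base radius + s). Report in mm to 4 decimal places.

seg 1 [0°–114.9°] cycloidal, h=17: full span → s += 17 → s = 17.0000
seg 2 [114.9°–328.9°] cycloidal, h=7: full span → s += 7 → s = 24.0000
seg 3 [328.9°–360°] cycloidal, h=14: θ=335.8° here. β=6.9, B=31.1. 14·(0.2219 − sin(2π·0.2219)/(2π)) = 0.9127 → s = 24.9127
radial distance = base radius + s = 16 + 24.9127 = 40.9127

40.9127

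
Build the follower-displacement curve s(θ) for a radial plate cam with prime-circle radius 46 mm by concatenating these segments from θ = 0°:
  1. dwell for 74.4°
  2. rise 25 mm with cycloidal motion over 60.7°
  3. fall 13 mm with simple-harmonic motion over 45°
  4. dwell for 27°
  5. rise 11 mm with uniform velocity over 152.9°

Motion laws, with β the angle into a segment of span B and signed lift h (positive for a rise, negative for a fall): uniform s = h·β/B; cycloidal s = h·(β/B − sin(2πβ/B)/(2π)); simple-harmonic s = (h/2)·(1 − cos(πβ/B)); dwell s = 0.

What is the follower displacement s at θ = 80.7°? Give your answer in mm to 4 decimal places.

seg 1 [0°–74.4°] dwell: s stays 0.0000
seg 2 [74.4°–135.1°] cycloidal, h=25: θ=80.7° here. β=6.3, B=60.7. 25·(0.1038 − sin(2π·0.1038)/(2π)) = 0.1800 → s = 0.1800

0.1800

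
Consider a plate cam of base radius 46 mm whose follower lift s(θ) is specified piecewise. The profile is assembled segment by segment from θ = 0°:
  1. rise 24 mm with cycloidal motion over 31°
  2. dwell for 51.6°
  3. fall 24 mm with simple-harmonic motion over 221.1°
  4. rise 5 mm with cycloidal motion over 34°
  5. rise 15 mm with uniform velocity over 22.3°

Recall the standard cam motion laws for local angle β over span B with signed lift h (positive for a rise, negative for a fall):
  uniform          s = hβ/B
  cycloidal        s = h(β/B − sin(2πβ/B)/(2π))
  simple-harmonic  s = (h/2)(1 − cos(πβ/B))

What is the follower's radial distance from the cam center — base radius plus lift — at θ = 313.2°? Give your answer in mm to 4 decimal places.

seg 1 [0°–31°] cycloidal, h=24: full span → s += 24 → s = 24.0000
seg 2 [31°–82.6°] dwell: s stays 24.0000
seg 3 [82.6°–303.7°] simple-harmonic, h=-24: full span → s += -24 → s = 0.0000
seg 4 [303.7°–337.7°] cycloidal, h=5: θ=313.2° here. β=9.5, B=34. 5·(0.2794 − sin(2π·0.2794)/(2π)) = 0.6148 → s = 0.6148
radial distance = base radius + s = 46 + 0.6148 = 46.6148

46.6148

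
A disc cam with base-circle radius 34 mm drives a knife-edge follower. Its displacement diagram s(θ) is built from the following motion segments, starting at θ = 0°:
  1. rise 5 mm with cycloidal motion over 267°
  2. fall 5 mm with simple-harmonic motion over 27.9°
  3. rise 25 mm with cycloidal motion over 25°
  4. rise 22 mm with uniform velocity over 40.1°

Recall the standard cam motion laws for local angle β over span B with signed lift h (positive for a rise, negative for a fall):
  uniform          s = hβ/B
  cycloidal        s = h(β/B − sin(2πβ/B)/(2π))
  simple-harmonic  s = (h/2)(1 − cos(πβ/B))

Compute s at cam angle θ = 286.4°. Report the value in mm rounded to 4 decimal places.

seg 1 [0°–267°] cycloidal, h=5: full span → s += 5 → s = 5.0000
seg 2 [267°–294.9°] simple-harmonic, h=-5: θ=286.4° here. β=19.4, B=27.9. -5/2·(1 − cos(π·0.6953)) = -3.9397 → s = 1.0603

1.0603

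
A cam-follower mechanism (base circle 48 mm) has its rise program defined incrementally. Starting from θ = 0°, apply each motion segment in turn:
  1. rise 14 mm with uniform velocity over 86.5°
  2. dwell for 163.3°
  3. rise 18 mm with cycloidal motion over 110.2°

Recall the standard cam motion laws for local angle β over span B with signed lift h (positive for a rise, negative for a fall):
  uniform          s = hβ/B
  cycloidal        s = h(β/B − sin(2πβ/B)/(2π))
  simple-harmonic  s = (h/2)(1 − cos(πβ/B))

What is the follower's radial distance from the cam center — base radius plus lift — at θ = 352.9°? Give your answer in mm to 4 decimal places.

seg 1 [0°–86.5°] uniform, h=14: full span → s += 14 → s = 14.0000
seg 2 [86.5°–249.8°] dwell: s stays 14.0000
seg 3 [249.8°–360°] cycloidal, h=18: θ=352.9° here. β=103.1, B=110.2. 18·(0.9356 − sin(2π·0.9356)/(2π)) = 17.9686 → s = 31.9686
radial distance = base radius + s = 48 + 31.9686 = 79.9686

79.9686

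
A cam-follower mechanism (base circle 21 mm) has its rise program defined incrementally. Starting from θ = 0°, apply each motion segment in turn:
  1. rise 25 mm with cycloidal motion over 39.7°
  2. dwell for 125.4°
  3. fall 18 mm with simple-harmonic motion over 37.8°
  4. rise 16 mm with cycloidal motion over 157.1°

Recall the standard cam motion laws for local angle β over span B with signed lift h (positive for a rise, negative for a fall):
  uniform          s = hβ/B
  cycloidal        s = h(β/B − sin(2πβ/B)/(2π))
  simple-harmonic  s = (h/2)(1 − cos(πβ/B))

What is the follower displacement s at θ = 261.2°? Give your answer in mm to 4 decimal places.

seg 1 [0°–39.7°] cycloidal, h=25: full span → s += 25 → s = 25.0000
seg 2 [39.7°–165.1°] dwell: s stays 25.0000
seg 3 [165.1°–202.9°] simple-harmonic, h=-18: full span → s += -18 → s = 7.0000
seg 4 [202.9°–360°] cycloidal, h=16: θ=261.2° here. β=58.3, B=157.1. 16·(0.3711 − sin(2π·0.3711)/(2π)) = 4.0934 → s = 11.0934

11.0934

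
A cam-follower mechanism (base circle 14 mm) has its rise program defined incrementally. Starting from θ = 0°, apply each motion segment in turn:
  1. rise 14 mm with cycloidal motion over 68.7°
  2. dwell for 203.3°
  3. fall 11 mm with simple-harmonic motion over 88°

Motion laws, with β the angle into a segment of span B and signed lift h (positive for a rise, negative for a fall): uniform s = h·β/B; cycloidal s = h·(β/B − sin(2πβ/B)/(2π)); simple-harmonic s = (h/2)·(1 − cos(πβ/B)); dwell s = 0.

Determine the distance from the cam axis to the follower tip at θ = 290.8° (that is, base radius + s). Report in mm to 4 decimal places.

seg 1 [0°–68.7°] cycloidal, h=14: full span → s += 14 → s = 14.0000
seg 2 [68.7°–272°] dwell: s stays 14.0000
seg 3 [272°–360°] simple-harmonic, h=-11: θ=290.8° here. β=18.8, B=88. -11/2·(1 − cos(π·0.2136)) = -1.1929 → s = 12.8071
radial distance = base radius + s = 14 + 12.8071 = 26.8071

26.8071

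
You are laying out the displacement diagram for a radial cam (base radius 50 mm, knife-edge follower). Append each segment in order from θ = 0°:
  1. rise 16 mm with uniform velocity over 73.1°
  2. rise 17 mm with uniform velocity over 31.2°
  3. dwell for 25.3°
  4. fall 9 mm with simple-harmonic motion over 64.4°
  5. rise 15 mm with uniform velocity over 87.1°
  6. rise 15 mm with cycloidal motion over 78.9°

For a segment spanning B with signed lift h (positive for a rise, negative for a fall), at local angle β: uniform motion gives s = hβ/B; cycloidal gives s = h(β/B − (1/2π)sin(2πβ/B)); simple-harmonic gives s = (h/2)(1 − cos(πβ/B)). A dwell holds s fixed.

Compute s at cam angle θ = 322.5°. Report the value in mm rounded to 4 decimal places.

seg 1 [0°–73.1°] uniform, h=16: full span → s += 16 → s = 16.0000
seg 2 [73.1°–104.3°] uniform, h=17: full span → s += 17 → s = 33.0000
seg 3 [104.3°–129.6°] dwell: s stays 33.0000
seg 4 [129.6°–194°] simple-harmonic, h=-9: full span → s += -9 → s = 24.0000
seg 5 [194°–281.1°] uniform, h=15: full span → s += 15 → s = 39.0000
seg 6 [281.1°–360°] cycloidal, h=15: θ=322.5° here. β=41.4, B=78.9. 15·(0.5247 − sin(2π·0.5247)/(2π)) = 8.2400 → s = 47.2400

47.2400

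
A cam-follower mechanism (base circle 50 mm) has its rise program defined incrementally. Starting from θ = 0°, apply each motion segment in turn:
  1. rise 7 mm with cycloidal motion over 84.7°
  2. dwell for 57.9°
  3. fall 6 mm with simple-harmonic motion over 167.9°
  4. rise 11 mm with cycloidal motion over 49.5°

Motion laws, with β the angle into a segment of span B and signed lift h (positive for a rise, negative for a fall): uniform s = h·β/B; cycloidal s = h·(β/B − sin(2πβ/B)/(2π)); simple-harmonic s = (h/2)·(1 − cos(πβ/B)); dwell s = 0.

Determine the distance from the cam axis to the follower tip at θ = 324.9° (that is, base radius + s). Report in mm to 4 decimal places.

seg 1 [0°–84.7°] cycloidal, h=7: full span → s += 7 → s = 7.0000
seg 2 [84.7°–142.6°] dwell: s stays 7.0000
seg 3 [142.6°–310.5°] simple-harmonic, h=-6: full span → s += -6 → s = 1.0000
seg 4 [310.5°–360°] cycloidal, h=11: θ=324.9° here. β=14.4, B=49.5. 11·(0.2909 − sin(2π·0.2909)/(2π)) = 1.5068 → s = 2.5068
radial distance = base radius + s = 50 + 2.5068 = 52.5068

52.5068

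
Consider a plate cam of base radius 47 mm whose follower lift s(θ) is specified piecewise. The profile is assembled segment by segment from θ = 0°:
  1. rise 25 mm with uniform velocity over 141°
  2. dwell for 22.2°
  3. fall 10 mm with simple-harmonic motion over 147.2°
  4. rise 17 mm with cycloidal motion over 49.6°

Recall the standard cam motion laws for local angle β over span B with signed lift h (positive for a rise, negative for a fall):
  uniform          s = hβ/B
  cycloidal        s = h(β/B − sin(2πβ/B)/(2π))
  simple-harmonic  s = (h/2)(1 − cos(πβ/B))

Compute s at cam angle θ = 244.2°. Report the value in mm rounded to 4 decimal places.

seg 1 [0°–141°] uniform, h=25: full span → s += 25 → s = 25.0000
seg 2 [141°–163.2°] dwell: s stays 25.0000
seg 3 [163.2°–310.4°] simple-harmonic, h=-10: θ=244.2° here. β=81, B=147.2. -10/2·(1 − cos(π·0.5503)) = -5.7864 → s = 19.2136

19.2136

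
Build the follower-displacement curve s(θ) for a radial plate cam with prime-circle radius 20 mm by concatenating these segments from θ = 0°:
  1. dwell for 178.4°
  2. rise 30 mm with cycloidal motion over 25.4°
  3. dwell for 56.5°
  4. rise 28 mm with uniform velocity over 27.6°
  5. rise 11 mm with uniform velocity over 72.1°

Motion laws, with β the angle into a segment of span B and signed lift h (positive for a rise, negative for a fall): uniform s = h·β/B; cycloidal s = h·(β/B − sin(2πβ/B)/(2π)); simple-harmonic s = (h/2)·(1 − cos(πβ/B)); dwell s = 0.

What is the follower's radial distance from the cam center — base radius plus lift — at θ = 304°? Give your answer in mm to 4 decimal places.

seg 1 [0°–178.4°] dwell: s stays 0.0000
seg 2 [178.4°–203.8°] cycloidal, h=30: full span → s += 30 → s = 30.0000
seg 3 [203.8°–260.3°] dwell: s stays 30.0000
seg 4 [260.3°–287.9°] uniform, h=28: full span → s += 28 → s = 58.0000
seg 5 [287.9°–360°] uniform, h=11: θ=304° here. β=16.1, B=72.1. 11·16.1/72.1 = 2.4563 → s = 60.4563
radial distance = base radius + s = 20 + 60.4563 = 80.4563

80.4563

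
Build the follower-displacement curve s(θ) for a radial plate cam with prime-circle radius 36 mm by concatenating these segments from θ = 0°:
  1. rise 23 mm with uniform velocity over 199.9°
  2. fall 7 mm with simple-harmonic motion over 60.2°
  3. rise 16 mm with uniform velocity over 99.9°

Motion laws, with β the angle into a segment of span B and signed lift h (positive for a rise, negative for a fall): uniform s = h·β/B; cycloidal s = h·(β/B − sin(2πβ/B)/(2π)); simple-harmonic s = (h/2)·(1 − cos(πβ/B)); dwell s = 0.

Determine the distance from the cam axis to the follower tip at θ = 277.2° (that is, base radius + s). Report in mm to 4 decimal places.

seg 1 [0°–199.9°] uniform, h=23: full span → s += 23 → s = 23.0000
seg 2 [199.9°–260.1°] simple-harmonic, h=-7: full span → s += -7 → s = 16.0000
seg 3 [260.1°–360°] uniform, h=16: θ=277.2° here. β=17.1, B=99.9. 16·17.1/99.9 = 2.7387 → s = 18.7387
radial distance = base radius + s = 36 + 18.7387 = 54.7387

54.7387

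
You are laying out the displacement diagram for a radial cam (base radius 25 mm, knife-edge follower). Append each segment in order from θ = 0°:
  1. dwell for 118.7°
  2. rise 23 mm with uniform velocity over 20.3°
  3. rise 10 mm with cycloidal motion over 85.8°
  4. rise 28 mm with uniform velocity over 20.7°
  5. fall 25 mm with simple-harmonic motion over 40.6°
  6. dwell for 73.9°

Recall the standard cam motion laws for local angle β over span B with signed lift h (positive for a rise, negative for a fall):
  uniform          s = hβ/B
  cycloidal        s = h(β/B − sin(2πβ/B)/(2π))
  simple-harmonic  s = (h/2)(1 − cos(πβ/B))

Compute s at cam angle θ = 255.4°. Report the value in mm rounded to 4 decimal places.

seg 1 [0°–118.7°] dwell: s stays 0.0000
seg 2 [118.7°–139°] uniform, h=23: full span → s += 23 → s = 23.0000
seg 3 [139°–224.8°] cycloidal, h=10: full span → s += 10 → s = 33.0000
seg 4 [224.8°–245.5°] uniform, h=28: full span → s += 28 → s = 61.0000
seg 5 [245.5°–286.1°] simple-harmonic, h=-25: θ=255.4° here. β=9.9, B=40.6. -25/2·(1 − cos(π·0.2438)) = -3.4918 → s = 57.5082

57.5082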